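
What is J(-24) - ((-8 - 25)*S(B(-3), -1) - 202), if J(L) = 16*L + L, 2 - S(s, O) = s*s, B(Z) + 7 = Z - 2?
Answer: -4892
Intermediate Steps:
B(Z) = -9 + Z (B(Z) = -7 + (Z - 2) = -7 + (-2 + Z) = -9 + Z)
S(s, O) = 2 - s² (S(s, O) = 2 - s*s = 2 - s²)
J(L) = 17*L
J(-24) - ((-8 - 25)*S(B(-3), -1) - 202) = 17*(-24) - ((-8 - 25)*(2 - (-9 - 3)²) - 202) = -408 - (-33*(2 - 1*(-12)²) - 202) = -408 - (-33*(2 - 1*144) - 202) = -408 - (-33*(2 - 144) - 202) = -408 - (-33*(-142) - 202) = -408 - (4686 - 202) = -408 - 1*4484 = -408 - 4484 = -4892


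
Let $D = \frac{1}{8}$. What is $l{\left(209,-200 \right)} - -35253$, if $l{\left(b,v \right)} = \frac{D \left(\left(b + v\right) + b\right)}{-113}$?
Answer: $\frac{15934247}{452} \approx 35253.0$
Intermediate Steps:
$D = \frac{1}{8} \approx 0.125$
$l{\left(b,v \right)} = - \frac{b}{452} - \frac{v}{904}$ ($l{\left(b,v \right)} = \frac{\frac{1}{8} \left(\left(b + v\right) + b\right)}{-113} = \frac{v + 2 b}{8} \left(- \frac{1}{113}\right) = \left(\frac{b}{4} + \frac{v}{8}\right) \left(- \frac{1}{113}\right) = - \frac{b}{452} - \frac{v}{904}$)
$l{\left(209,-200 \right)} - -35253 = \left(\left(- \frac{1}{452}\right) 209 - - \frac{25}{113}\right) - -35253 = \left(- \frac{209}{452} + \frac{25}{113}\right) + 35253 = - \frac{109}{452} + 35253 = \frac{15934247}{452}$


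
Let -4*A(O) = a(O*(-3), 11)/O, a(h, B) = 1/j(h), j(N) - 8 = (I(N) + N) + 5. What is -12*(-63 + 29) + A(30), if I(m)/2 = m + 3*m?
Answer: 39021121/95640 ≈ 408.00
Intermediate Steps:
I(m) = 8*m (I(m) = 2*(m + 3*m) = 2*(4*m) = 8*m)
j(N) = 13 + 9*N (j(N) = 8 + ((8*N + N) + 5) = 8 + (9*N + 5) = 8 + (5 + 9*N) = 13 + 9*N)
a(h, B) = 1/(13 + 9*h)
A(O) = -1/(4*O*(13 - 27*O)) (A(O) = -1/(4*(13 + 9*(O*(-3)))*O) = -1/(4*(13 + 9*(-3*O))*O) = -1/(4*(13 - 27*O)*O) = -1/(4*O*(13 - 27*O)))
-12*(-63 + 29) + A(30) = -12*(-63 + 29) + (¼)/(30*(-13 + 27*30)) = -12*(-34) + (¼)*(1/30)/(-13 + 810) = 408 + (¼)*(1/30)/797 = 408 + (¼)*(1/30)*(1/797) = 408 + 1/95640 = 39021121/95640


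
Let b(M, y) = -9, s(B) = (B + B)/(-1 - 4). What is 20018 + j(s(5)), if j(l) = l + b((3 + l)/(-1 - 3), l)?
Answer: 20007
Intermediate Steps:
s(B) = -2*B/5 (s(B) = (2*B)/(-5) = (2*B)*(-⅕) = -2*B/5)
j(l) = -9 + l (j(l) = l - 9 = -9 + l)
20018 + j(s(5)) = 20018 + (-9 - ⅖*5) = 20018 + (-9 - 2) = 20018 - 11 = 20007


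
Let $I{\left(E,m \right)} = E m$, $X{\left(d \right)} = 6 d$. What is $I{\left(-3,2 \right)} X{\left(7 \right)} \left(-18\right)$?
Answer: $4536$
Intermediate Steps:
$I{\left(-3,2 \right)} X{\left(7 \right)} \left(-18\right) = \left(-3\right) 2 \cdot 6 \cdot 7 \left(-18\right) = \left(-6\right) 42 \left(-18\right) = \left(-252\right) \left(-18\right) = 4536$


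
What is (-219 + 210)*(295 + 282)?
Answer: -5193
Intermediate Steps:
(-219 + 210)*(295 + 282) = -9*577 = -5193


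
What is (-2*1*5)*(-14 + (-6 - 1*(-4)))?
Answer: 160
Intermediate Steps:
(-2*1*5)*(-14 + (-6 - 1*(-4))) = (-2*5)*(-14 + (-6 + 4)) = -10*(-14 - 2) = -10*(-16) = 160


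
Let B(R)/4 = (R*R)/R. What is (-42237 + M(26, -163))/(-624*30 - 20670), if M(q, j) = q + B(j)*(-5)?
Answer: 38951/39390 ≈ 0.98886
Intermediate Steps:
B(R) = 4*R (B(R) = 4*((R*R)/R) = 4*(R²/R) = 4*R)
M(q, j) = q - 20*j (M(q, j) = q + (4*j)*(-5) = q - 20*j)
(-42237 + M(26, -163))/(-624*30 - 20670) = (-42237 + (26 - 20*(-163)))/(-624*30 - 20670) = (-42237 + (26 + 3260))/(-18720 - 20670) = (-42237 + 3286)/(-39390) = -38951*(-1/39390) = 38951/39390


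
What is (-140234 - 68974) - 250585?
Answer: -459793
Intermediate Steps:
(-140234 - 68974) - 250585 = -209208 - 250585 = -459793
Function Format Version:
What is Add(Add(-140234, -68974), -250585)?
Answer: -459793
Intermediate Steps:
Add(Add(-140234, -68974), -250585) = Add(-209208, -250585) = -459793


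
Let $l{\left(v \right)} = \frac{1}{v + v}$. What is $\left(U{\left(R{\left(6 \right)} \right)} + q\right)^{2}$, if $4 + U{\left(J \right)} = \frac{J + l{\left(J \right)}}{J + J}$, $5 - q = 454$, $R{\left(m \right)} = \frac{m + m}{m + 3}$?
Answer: $\frac{838160401}{4096} \approx 2.0463 \cdot 10^{5}$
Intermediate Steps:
$R{\left(m \right)} = \frac{2 m}{3 + m}$
$l{\left(v \right)} = \frac{1}{2 v}$
$q = -449$ ($q = 5 - 454 = -449$)
$U{\left(J \right)} = -4 + \frac{J + \frac{1}{2 J}}{2 J}$ ($U{\left(J \right)} = -4 + \frac{J + \frac{1}{2 J}}{J + J} = -4 + \frac{J + \frac{1}{2 J}}{2 J}$)
$\left(U{\left(R{\left(6 \right)} \right)} + q\right)^{2} = \left(\left(- \frac{7}{2} + \frac{1}{4 \frac{144}{\left(3 + 6\right)^{2}}}\right) - 449\right)^{2} = \left(\left(- \frac{7}{2} + \frac{1}{4 \cdot \frac{16}{9}}\right) - 449\right)^{2} = \left(\left(- \frac{7}{2} + \frac{1}{4} \cdot \frac{9}{16}\right) - 449\right)^{2} = \left(\left(- \frac{7}{2} + \frac{9}{64}\right) - 449\right)^{2} = \left(- \frac{215}{64} - 449\right)^{2} = \left(- \frac{28951}{64}\right)^{2} = \frac{838160401}{4096}$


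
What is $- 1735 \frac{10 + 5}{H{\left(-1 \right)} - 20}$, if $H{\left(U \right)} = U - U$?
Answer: $\frac{5205}{4} \approx 1301.3$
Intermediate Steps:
$H{\left(U \right)} = 0$
$- 1735 \frac{10 + 5}{H{\left(-1 \right)} - 20} = - 1735 \frac{10 + 5}{0 - 20} = - 1735 \frac{15}{-20} = - 1735 \cdot 15 \left(- \frac{1}{20}\right) = \left(-1735\right) \left(- \frac{3}{4}\right) = \frac{5205}{4}$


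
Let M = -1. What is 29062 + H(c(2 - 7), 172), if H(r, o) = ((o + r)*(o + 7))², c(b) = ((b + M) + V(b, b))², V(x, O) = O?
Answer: 2750716871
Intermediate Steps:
c(b) = (-1 + 2*b)² (c(b) = ((b - 1) + b)² = ((-1 + b) + b)² = (-1 + 2*b)²)
H(r, o) = (7 + o)²*(o + r)² (H(r, o) = ((o + r)*(7 + o))² = ((7 + o)*(o + r))² = (7 + o)²*(o + r)²)
29062 + H(c(2 - 7), 172) = 29062 + (7 + 172)²*(172 + (-1 + 2*(2 - 7))²)² = 29062 + 179²*(172 + (-1 + 2*(-5))²)² = 29062 + 32041*(172 + (-1 - 10)²)² = 29062 + 32041*(172 + (-11)²)² = 29062 + 32041*(172 + 121)² = 29062 + 32041*293² = 29062 + 32041*85849 = 29062 + 2750687809 = 2750716871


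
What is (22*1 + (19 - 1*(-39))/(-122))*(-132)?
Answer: -173316/61 ≈ -2841.2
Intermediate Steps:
(22*1 + (19 - 1*(-39))/(-122))*(-132) = (22 + (19 + 39)*(-1/122))*(-132) = (22 + 58*(-1/122))*(-132) = (22 - 29/61)*(-132) = (1313/61)*(-132) = -173316/61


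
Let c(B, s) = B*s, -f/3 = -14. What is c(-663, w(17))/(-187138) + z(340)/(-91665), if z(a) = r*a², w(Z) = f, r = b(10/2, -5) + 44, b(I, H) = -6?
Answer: -11707247183/245057211 ≈ -47.773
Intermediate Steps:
f = 42 (f = -3*(-14) = 42)
r = 38 (r = -6 + 44 = 38)
w(Z) = 42
z(a) = 38*a²
c(-663, w(17))/(-187138) + z(340)/(-91665) = -663*42/(-187138) + (38*340²)/(-91665) = -27846*(-1/187138) + (38*115600)*(-1/91665) = 1989/13367 + 4392800*(-1/91665) = 1989/13367 - 878560/18333 = -11707247183/245057211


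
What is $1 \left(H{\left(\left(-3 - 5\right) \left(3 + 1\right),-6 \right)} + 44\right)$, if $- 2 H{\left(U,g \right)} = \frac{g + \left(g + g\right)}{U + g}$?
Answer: $\frac{1663}{38} \approx 43.763$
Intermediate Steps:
$H{\left(U,g \right)} = - \frac{3 g}{2 \left(U + g\right)}$ ($H{\left(U,g \right)} = - \frac{\left(g + \left(g + g\right)\right) \frac{1}{U + g}}{2} = - \frac{\left(g + 2 g\right) \frac{1}{U + g}}{2} = - \frac{3 g \frac{1}{U + g}}{2} = - \frac{3 g}{2 \left(U + g\right)}$)
$1 \left(H{\left(\left(-3 - 5\right) \left(3 + 1\right),-6 \right)} + 44\right) = 1 \left(\left(-3\right) \left(-6\right) \frac{1}{2 \left(-3 - 5\right) \left(3 + 1\right) + 2 \left(-6\right)} + 44\right) = 1 \left(\left(-3\right) \left(-6\right) \frac{1}{2 \left(\left(-8\right) 4\right) - 12} + 44\right) = 1 \left(\left(-3\right) \left(-6\right) \frac{1}{2 \left(-32\right) - 12} + 44\right) = 1 \left(\left(-3\right) \left(-6\right) \frac{1}{-64 - 12} + 44\right) = 1 \left(\left(-3\right) \left(-6\right) \frac{1}{-76} + 44\right) = 1 \left(\left(-3\right) \left(-6\right) \left(- \frac{1}{76}\right) + 44\right) = 1 \left(- \frac{9}{38} + 44\right) = 1 \cdot \frac{1663}{38} = \frac{1663}{38}$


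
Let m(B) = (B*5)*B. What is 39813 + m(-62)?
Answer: 59033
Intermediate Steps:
m(B) = 5*B**2 (m(B) = (5*B)*B = 5*B**2)
39813 + m(-62) = 39813 + 5*(-62)**2 = 39813 + 5*3844 = 39813 + 19220 = 59033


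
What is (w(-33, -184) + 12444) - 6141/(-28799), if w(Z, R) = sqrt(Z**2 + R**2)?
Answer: 358380897/28799 + sqrt(34945) ≈ 12631.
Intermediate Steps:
w(Z, R) = sqrt(R**2 + Z**2)
(w(-33, -184) + 12444) - 6141/(-28799) = (sqrt((-184)**2 + (-33)**2) + 12444) - 6141/(-28799) = (sqrt(33856 + 1089) + 12444) - 6141*(-1/28799) = (sqrt(34945) + 12444) + 6141/28799 = (12444 + sqrt(34945)) + 6141/28799 = 358380897/28799 + sqrt(34945)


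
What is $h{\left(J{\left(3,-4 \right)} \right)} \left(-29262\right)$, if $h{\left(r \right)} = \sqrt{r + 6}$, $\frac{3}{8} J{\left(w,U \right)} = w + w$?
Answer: $- 29262 \sqrt{22} \approx -1.3725 \cdot 10^{5}$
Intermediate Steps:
$J{\left(w,U \right)} = \frac{16 w}{3}$ ($J{\left(w,U \right)} = \frac{8 \left(w + w\right)}{3} = \frac{8 \cdot 2 w}{3} = \frac{16 w}{3}$)
$h{\left(r \right)} = \sqrt{6 + r}$
$h{\left(J{\left(3,-4 \right)} \right)} \left(-29262\right) = \sqrt{6 + \frac{16}{3} \cdot 3} \left(-29262\right) = \sqrt{6 + 16} \left(-29262\right) = \sqrt{22} \left(-29262\right) = - 29262 \sqrt{22}$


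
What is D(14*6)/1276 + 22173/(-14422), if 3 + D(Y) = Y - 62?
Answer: -14009365/9201236 ≈ -1.5226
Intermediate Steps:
D(Y) = -65 + Y (D(Y) = -3 + (Y - 62) = -3 + (-62 + Y) = -65 + Y)
D(14*6)/1276 + 22173/(-14422) = (-65 + 14*6)/1276 + 22173/(-14422) = (-65 + 84)*(1/1276) + 22173*(-1/14422) = 19*(1/1276) - 22173/14422 = 19/1276 - 22173/14422 = -14009365/9201236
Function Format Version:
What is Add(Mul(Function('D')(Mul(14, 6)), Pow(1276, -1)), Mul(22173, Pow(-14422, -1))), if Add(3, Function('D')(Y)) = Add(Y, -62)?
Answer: Rational(-14009365, 9201236) ≈ -1.5226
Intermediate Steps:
Function('D')(Y) = Add(-65, Y) (Function('D')(Y) = Add(-3, Add(Y, -62)) = Add(-3, Add(-62, Y)) = Add(-65, Y))
Add(Mul(Function('D')(Mul(14, 6)), Pow(1276, -1)), Mul(22173, Pow(-14422, -1))) = Add(Mul(Add(-65, Mul(14, 6)), Pow(1276, -1)), Mul(22173, Pow(-14422, -1))) = Add(Mul(Add(-65, 84), Rational(1, 1276)), Mul(22173, Rational(-1, 14422))) = Add(Mul(19, Rational(1, 1276)), Rational(-22173, 14422)) = Add(Rational(19, 1276), Rational(-22173, 14422)) = Rational(-14009365, 9201236)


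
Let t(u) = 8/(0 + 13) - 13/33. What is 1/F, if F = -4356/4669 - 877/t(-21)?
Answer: -443555/1757045697 ≈ -0.00025244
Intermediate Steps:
t(u) = 95/429 (t(u) = 8/13 - 13*1/33 = 8*(1/13) - 13/33 = 8/13 - 13/33 = 95/429)
F = -1757045697/443555 (F = -4356/4669 - 877/95/429 = -4356*1/4669 - 877*429/95 = -4356/4669 - 376233/95 = -1757045697/443555 ≈ -3961.3)
1/F = 1/(-1757045697/443555) = -443555/1757045697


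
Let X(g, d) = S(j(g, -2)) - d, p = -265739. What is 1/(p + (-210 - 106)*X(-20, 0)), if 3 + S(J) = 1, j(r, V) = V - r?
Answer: -1/265107 ≈ -3.7721e-6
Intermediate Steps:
S(J) = -2 (S(J) = -3 + 1 = -2)
X(g, d) = -2 - d
1/(p + (-210 - 106)*X(-20, 0)) = 1/(-265739 + (-210 - 106)*(-2 - 1*0)) = 1/(-265739 - 316*(-2 + 0)) = 1/(-265739 - 316*(-2)) = 1/(-265739 + 632) = 1/(-265107) = -1/265107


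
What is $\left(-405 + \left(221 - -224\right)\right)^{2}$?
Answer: $1600$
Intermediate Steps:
$\left(-405 + \left(221 - -224\right)\right)^{2} = \left(-405 + \left(221 + 224\right)\right)^{2} = \left(-405 + 445\right)^{2} = 40^{2} = 1600$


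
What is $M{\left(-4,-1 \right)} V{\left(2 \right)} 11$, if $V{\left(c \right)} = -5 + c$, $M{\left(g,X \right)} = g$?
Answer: $132$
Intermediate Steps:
$M{\left(-4,-1 \right)} V{\left(2 \right)} 11 = - 4 \left(-5 + 2\right) 11 = \left(-4\right) \left(-3\right) 11 = 12 \cdot 11 = 132$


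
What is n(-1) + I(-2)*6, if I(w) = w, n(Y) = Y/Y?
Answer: -11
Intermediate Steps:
n(Y) = 1
n(-1) + I(-2)*6 = 1 - 2*6 = 1 - 12 = -11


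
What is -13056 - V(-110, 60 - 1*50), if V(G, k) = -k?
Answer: -13046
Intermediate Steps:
-13056 - V(-110, 60 - 1*50) = -13056 - (-1)*(60 - 1*50) = -13056 - (-1)*(60 - 50) = -13056 - (-1)*10 = -13056 - 1*(-10) = -13056 + 10 = -13046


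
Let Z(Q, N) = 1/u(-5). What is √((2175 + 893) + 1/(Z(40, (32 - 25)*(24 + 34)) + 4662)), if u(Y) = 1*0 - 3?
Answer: √600040172255/13985 ≈ 55.390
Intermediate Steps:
u(Y) = -3 (u(Y) = 0 - 3 = -3)
Z(Q, N) = -⅓ (Z(Q, N) = 1/(-3) = -⅓)
√((2175 + 893) + 1/(Z(40, (32 - 25)*(24 + 34)) + 4662)) = √((2175 + 893) + 1/(-⅓ + 4662)) = √(3068 + 1/(13985/3)) = √(3068 + 3/13985) = √(42905983/13985) = √600040172255/13985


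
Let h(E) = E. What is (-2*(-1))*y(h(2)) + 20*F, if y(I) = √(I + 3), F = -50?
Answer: -1000 + 2*√5 ≈ -995.53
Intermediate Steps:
y(I) = √(3 + I)
(-2*(-1))*y(h(2)) + 20*F = (-2*(-1))*√(3 + 2) + 20*(-50) = 2*√5 - 1000 = -1000 + 2*√5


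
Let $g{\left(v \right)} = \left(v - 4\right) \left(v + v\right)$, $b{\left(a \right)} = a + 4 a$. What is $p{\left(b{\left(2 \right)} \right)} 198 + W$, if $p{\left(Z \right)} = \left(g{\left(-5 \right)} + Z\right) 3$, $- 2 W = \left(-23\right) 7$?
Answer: $\frac{118961}{2} \approx 59481.0$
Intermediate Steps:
$b{\left(a \right)} = 5 a$
$g{\left(v \right)} = 2 v \left(-4 + v\right)$ ($g{\left(v \right)} = \left(-4 + v\right) 2 v = 2 v \left(-4 + v\right)$)
$W = \frac{161}{2}$ ($W = - \frac{\left(-23\right) 7}{2} = \left(- \frac{1}{2}\right) \left(-161\right) = \frac{161}{2} \approx 80.5$)
$p{\left(Z \right)} = 270 + 3 Z$ ($p{\left(Z \right)} = \left(2 \left(-5\right) \left(-4 - 5\right) + Z\right) 3 = \left(2 \left(-5\right) \left(-9\right) + Z\right) 3 = \left(90 + Z\right) 3 = 270 + 3 Z$)
$p{\left(b{\left(2 \right)} \right)} 198 + W = \left(270 + 3 \cdot 5 \cdot 2\right) 198 + \frac{161}{2} = \left(270 + 3 \cdot 10\right) 198 + \frac{161}{2} = \left(270 + 30\right) 198 + \frac{161}{2} = 300 \cdot 198 + \frac{161}{2} = 59400 + \frac{161}{2} = \frac{118961}{2}$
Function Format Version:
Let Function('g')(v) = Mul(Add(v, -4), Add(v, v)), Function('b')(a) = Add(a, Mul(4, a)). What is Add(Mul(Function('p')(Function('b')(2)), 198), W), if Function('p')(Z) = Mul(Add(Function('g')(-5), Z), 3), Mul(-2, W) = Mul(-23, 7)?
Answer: Rational(118961, 2) ≈ 59481.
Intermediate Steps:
Function('b')(a) = Mul(5, a)
Function('g')(v) = Mul(2, v, Add(-4, v)) (Function('g')(v) = Mul(Add(-4, v), Mul(2, v)) = Mul(2, v, Add(-4, v)))
W = Rational(161, 2) (W = Mul(Rational(-1, 2), Mul(-23, 7)) = Mul(Rational(-1, 2), -161) = Rational(161, 2) ≈ 80.500)
Function('p')(Z) = Add(270, Mul(3, Z)) (Function('p')(Z) = Mul(Add(Mul(2, -5, Add(-4, -5)), Z), 3) = Mul(Add(Mul(2, -5, -9), Z), 3) = Mul(Add(90, Z), 3) = Add(270, Mul(3, Z)))
Add(Mul(Function('p')(Function('b')(2)), 198), W) = Add(Mul(Add(270, Mul(3, Mul(5, 2))), 198), Rational(161, 2)) = Add(Mul(Add(270, Mul(3, 10)), 198), Rational(161, 2)) = Add(Mul(Add(270, 30), 198), Rational(161, 2)) = Add(Mul(300, 198), Rational(161, 2)) = Add(59400, Rational(161, 2)) = Rational(118961, 2)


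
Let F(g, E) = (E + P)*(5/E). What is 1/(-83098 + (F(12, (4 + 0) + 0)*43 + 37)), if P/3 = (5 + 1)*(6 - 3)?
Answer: -2/159887 ≈ -1.2509e-5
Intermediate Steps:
P = 54 (P = 3*((5 + 1)*(6 - 3)) = 3*(6*3) = 3*18 = 54)
F(g, E) = 5*(54 + E)/E (F(g, E) = (E + 54)*(5/E) = (54 + E)*(5/E) = 5*(54 + E)/E)
1/(-83098 + (F(12, (4 + 0) + 0)*43 + 37)) = 1/(-83098 + ((5 + 270/((4 + 0) + 0))*43 + 37)) = 1/(-83098 + ((5 + 270/(4 + 0))*43 + 37)) = 1/(-83098 + ((5 + 270/4)*43 + 37)) = 1/(-83098 + ((5 + 270*(1/4))*43 + 37)) = 1/(-83098 + ((5 + 135/2)*43 + 37)) = 1/(-83098 + ((145/2)*43 + 37)) = 1/(-83098 + (6235/2 + 37)) = 1/(-83098 + 6309/2) = 1/(-159887/2) = -2/159887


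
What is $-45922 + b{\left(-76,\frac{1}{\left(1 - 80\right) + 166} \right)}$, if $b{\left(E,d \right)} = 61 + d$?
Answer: $- \frac{3989906}{87} \approx -45861.0$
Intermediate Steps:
$-45922 + b{\left(-76,\frac{1}{\left(1 - 80\right) + 166} \right)} = -45922 + \left(61 + \frac{1}{\left(1 - 80\right) + 166}\right) = -45922 + \left(61 + \frac{1}{-79 + 166}\right) = -45922 + \left(61 + \frac{1}{87}\right) = -45922 + \frac{5308}{87} = - \frac{3989906}{87}$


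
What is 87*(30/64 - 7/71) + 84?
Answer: 264015/2272 ≈ 116.20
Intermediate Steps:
87*(30/64 - 7/71) + 84 = 87*(30*(1/64) - 7*1/71) + 84 = 87*(15/32 - 7/71) + 84 = 87*(841/2272) + 84 = 73167/2272 + 84 = 264015/2272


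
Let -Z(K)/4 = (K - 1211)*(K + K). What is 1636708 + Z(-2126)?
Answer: -55118988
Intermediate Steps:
Z(K) = -8*K*(-1211 + K) (Z(K) = -4*(K - 1211)*(K + K) = -4*(-1211 + K)*2*K = -8*K*(-1211 + K))
1636708 + Z(-2126) = 1636708 + 8*(-2126)*(1211 - 1*(-2126)) = 1636708 + 8*(-2126)*(1211 + 2126) = 1636708 + 8*(-2126)*3337 = 1636708 - 56755696 = -55118988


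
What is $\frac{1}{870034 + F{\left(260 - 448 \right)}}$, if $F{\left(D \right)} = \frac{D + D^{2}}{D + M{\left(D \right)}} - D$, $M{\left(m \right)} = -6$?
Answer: $\frac{97}{84393956} \approx 1.1494 \cdot 10^{-6}$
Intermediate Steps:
$F{\left(D \right)} = - D + \frac{D + D^{2}}{-6 + D}$ ($F{\left(D \right)} = \frac{D + D^{2}}{D - 6} - D = \frac{D + D^{2}}{-6 + D} - D = - D + \frac{D + D^{2}}{-6 + D}$)
$\frac{1}{870034 + F{\left(260 - 448 \right)}} = \frac{1}{870034 + \frac{7 \left(260 - 448\right)}{-6 + \left(260 - 448\right)}} = \frac{1}{870034 + 7 \left(-188\right) \frac{1}{-6 - 188}} = \frac{1}{870034 + 7 \left(-188\right) \frac{1}{-194}} = \frac{1}{870034 + 7 \left(-188\right) \left(- \frac{1}{194}\right)} = \frac{1}{870034 + \frac{658}{97}} = \frac{1}{\frac{84393956}{97}} = \frac{97}{84393956}$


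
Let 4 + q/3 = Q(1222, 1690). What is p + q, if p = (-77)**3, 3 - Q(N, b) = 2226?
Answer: -463214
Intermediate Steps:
Q(N, b) = -2223 (Q(N, b) = 3 - 1*2226 = 3 - 2226 = -2223)
p = -456533
q = -6681 (q = -12 + 3*(-2223) = -12 - 6669 = -6681)
p + q = -456533 - 6681 = -463214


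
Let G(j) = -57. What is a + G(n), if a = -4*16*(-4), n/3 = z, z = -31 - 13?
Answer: 199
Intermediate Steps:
z = -44
n = -132 (n = 3*(-44) = -132)
a = 256 (a = -64*(-4) = 256)
a + G(n) = 256 - 57 = 199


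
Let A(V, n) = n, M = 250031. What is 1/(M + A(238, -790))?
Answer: 1/249241 ≈ 4.0122e-6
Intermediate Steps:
1/(M + A(238, -790)) = 1/(250031 - 790) = 1/249241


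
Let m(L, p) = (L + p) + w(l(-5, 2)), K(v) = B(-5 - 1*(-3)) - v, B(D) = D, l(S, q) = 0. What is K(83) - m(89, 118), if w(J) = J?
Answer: -292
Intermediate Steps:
K(v) = -2 - v (K(v) = (-5 - 1*(-3)) - v = (-5 + 3) - v = -2 - v)
m(L, p) = L + p (m(L, p) = (L + p) + 0 = L + p)
K(83) - m(89, 118) = (-2 - 1*83) - (89 + 118) = (-2 - 83) - 1*207 = -85 - 207 = -292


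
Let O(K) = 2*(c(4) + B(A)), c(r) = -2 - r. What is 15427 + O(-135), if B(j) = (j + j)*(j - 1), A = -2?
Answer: 15439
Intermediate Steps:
B(j) = 2*j*(-1 + j) (B(j) = (2*j)*(-1 + j) = 2*j*(-1 + j))
O(K) = 12 (O(K) = 2*((-2 - 1*4) + 2*(-2)*(-1 - 2)) = 2*((-2 - 4) + 2*(-2)*(-3)) = 2*(-6 + 12) = 2*6 = 12)
15427 + O(-135) = 15427 + 12 = 15439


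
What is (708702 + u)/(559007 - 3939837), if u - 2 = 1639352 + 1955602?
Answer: -2151829/1690415 ≈ -1.2730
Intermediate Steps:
u = 3594956 (u = 2 + (1639352 + 1955602) = 2 + 3594954 = 3594956)
(708702 + u)/(559007 - 3939837) = (708702 + 3594956)/(559007 - 3939837) = 4303658/(-3380830) = 4303658*(-1/3380830) = -2151829/1690415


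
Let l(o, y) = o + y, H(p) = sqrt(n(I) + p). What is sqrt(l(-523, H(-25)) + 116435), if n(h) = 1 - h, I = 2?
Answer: sqrt(115912 + I*sqrt(26)) ≈ 340.46 + 0.007*I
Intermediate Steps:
H(p) = sqrt(-1 + p) (H(p) = sqrt((1 - 1*2) + p) = sqrt((1 - 2) + p) = sqrt(-1 + p))
sqrt(l(-523, H(-25)) + 116435) = sqrt((-523 + sqrt(-1 - 25)) + 116435) = sqrt((-523 + sqrt(-26)) + 116435) = sqrt((-523 + I*sqrt(26)) + 116435) = sqrt(115912 + I*sqrt(26))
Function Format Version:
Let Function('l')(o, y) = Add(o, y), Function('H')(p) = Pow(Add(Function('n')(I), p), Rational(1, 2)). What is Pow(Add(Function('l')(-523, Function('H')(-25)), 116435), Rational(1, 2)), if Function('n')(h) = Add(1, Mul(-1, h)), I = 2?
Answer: Pow(Add(115912, Mul(I, Pow(26, Rational(1, 2)))), Rational(1, 2)) ≈ Add(340.46, Mul(0.007, I))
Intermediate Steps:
Function('H')(p) = Pow(Add(-1, p), Rational(1, 2)) (Function('H')(p) = Pow(Add(Add(1, Mul(-1, 2)), p), Rational(1, 2)) = Pow(Add(Add(1, -2), p), Rational(1, 2)) = Pow(Add(-1, p), Rational(1, 2)))
Pow(Add(Function('l')(-523, Function('H')(-25)), 116435), Rational(1, 2)) = Pow(Add(Add(-523, Pow(Add(-1, -25), Rational(1, 2))), 116435), Rational(1, 2)) = Pow(Add(Add(-523, Pow(-26, Rational(1, 2))), 116435), Rational(1, 2)) = Pow(Add(Add(-523, Mul(I, Pow(26, Rational(1, 2)))), 116435), Rational(1, 2)) = Pow(Add(115912, Mul(I, Pow(26, Rational(1, 2)))), Rational(1, 2))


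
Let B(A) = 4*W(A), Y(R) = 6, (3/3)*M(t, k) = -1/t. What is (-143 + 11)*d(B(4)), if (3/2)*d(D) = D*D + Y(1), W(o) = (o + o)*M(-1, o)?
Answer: -90640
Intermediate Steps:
M(t, k) = -1/t
W(o) = 2*o (W(o) = (o + o)*(-1/(-1)) = (2*o)*(-1*(-1)) = (2*o)*1 = 2*o)
B(A) = 8*A (B(A) = 4*(2*A) = 8*A)
d(D) = 4 + 2*D**2/3 (d(D) = 2*(D*D + 6)/3 = 2*(D**2 + 6)/3 = 2*(6 + D**2)/3 = 4 + 2*D**2/3)
(-143 + 11)*d(B(4)) = (-143 + 11)*(4 + 2*(8*4)**2/3) = -132*(4 + (2/3)*32**2) = -132*(4 + (2/3)*1024) = -132*(4 + 2048/3) = -132*2060/3 = -90640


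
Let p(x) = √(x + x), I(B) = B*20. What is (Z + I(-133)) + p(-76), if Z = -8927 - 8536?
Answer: -20123 + 2*I*√38 ≈ -20123.0 + 12.329*I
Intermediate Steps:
I(B) = 20*B
p(x) = √2*√x (p(x) = √(2*x) = √2*√x)
Z = -17463
(Z + I(-133)) + p(-76) = (-17463 + 20*(-133)) + √2*√(-76) = (-17463 - 2660) + √2*(2*I*√19) = -20123 + 2*I*√38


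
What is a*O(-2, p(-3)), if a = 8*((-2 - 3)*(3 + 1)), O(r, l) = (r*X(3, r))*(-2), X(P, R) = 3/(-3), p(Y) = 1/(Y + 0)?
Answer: 640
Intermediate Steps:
p(Y) = 1/Y
X(P, R) = -1 (X(P, R) = 3*(-⅓) = -1)
O(r, l) = 2*r (O(r, l) = (r*(-1))*(-2) = -r*(-2) = 2*r)
a = -160 (a = 8*(-5*4) = 8*(-20) = -160)
a*O(-2, p(-3)) = -320*(-2) = -160*(-4) = 640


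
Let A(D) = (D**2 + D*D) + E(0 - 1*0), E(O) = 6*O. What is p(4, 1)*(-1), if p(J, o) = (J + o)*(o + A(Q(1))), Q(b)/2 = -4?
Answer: -645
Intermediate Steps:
Q(b) = -8 (Q(b) = 2*(-4) = -8)
A(D) = 2*D**2 (A(D) = (D**2 + D*D) + 6*(0 - 1*0) = (D**2 + D**2) + 6*(0 + 0) = 2*D**2 + 6*0 = 2*D**2 + 0 = 2*D**2)
p(J, o) = (128 + o)*(J + o) (p(J, o) = (J + o)*(o + 2*(-8)**2) = (J + o)*(o + 2*64) = (J + o)*(o + 128) = (J + o)*(128 + o) = (128 + o)*(J + o))
p(4, 1)*(-1) = (1**2 + 128*4 + 128*1 + 4*1)*(-1) = (1 + 512 + 128 + 4)*(-1) = 645*(-1) = -645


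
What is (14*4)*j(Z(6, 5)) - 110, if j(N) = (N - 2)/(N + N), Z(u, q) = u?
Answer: -274/3 ≈ -91.333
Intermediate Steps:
j(N) = (-2 + N)/(2*N) (j(N) = (-2 + N)/((2*N)) = (-2 + N)*(1/(2*N)) = (-2 + N)/(2*N))
(14*4)*j(Z(6, 5)) - 110 = (14*4)*((1/2)*(-2 + 6)/6) - 110 = 56*((1/2)*(1/6)*4) - 110 = 56*(1/3) - 110 = 56/3 - 110 = -274/3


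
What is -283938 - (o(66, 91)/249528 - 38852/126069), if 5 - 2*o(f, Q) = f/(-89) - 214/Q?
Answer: -48227059299839819341/169850853502512 ≈ -2.8394e+5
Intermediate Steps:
o(f, Q) = 5/2 + 107/Q + f/178 (o(f, Q) = 5/2 - (f/(-89) - 214/Q)/2 = 5/2 - (f*(-1/89) - 214/Q)/2 = 5/2 - (-f/89 - 214/Q)/2 = 5/2 - (-214/Q - f/89)/2 = 5/2 + (107/Q + f/178) = 5/2 + 107/Q + f/178)
-283938 - (o(66, 91)/249528 - 38852/126069) = -283938 - (((1/178)*(19046 + 91*(445 + 66))/91)/249528 - 38852/126069) = -283938 - (((1/178)*(1/91)*(19046 + 91*511))*(1/249528) - 38852*1/126069) = -283938 - (((1/178)*(1/91)*(19046 + 46501))*(1/249528) - 38852/126069) = -283938 - (((1/178)*(1/91)*65547)*(1/249528) - 38852/126069) = -283938 - ((65547/16198)*(1/249528) - 38852/126069) = -283938 - (21849/1347284848 - 38852/126069) = -283938 - 1*(-52341956432915/169850853502512) = -283938 + 52341956432915/169850853502512 = -48227059299839819341/169850853502512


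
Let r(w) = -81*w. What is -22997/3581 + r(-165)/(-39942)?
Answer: -107378471/15892478 ≈ -6.7566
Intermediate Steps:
-22997/3581 + r(-165)/(-39942) = -22997/3581 - 81*(-165)/(-39942) = -22997*1/3581 + 13365*(-1/39942) = -22997/3581 - 1485/4438 = -107378471/15892478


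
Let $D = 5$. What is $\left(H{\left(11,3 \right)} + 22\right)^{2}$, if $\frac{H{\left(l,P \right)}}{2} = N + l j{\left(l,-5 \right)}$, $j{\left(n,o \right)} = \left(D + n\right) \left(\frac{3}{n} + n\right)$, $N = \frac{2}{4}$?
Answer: $15928081$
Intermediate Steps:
$N = \frac{1}{2}$ ($N = 2 \cdot \frac{1}{4} = \frac{1}{2} \approx 0.5$)
$j{\left(n,o \right)} = \left(5 + n\right) \left(n + \frac{3}{n}\right)$ ($j{\left(n,o \right)} = \left(5 + n\right) \left(\frac{3}{n} + n\right) = \left(5 + n\right) \left(n + \frac{3}{n}\right)$)
$H{\left(l,P \right)} = 1 + 2 l \left(3 + l^{2} + 5 l + \frac{15}{l}\right)$ ($H{\left(l,P \right)} = 2 \left(\frac{1}{2} + l \left(3 + l^{2} + 5 l + \frac{15}{l}\right)\right) = 1 + 2 l \left(3 + l^{2} + 5 l + \frac{15}{l}\right)$)
$\left(H{\left(11,3 \right)} + 22\right)^{2} = \left(\left(31 + 2 \cdot 11 \left(3 + 11^{2} + 5 \cdot 11\right)\right) + 22\right)^{2} = \left(\left(31 + 2 \cdot 11 \left(3 + 121 + 55\right)\right) + 22\right)^{2} = \left(\left(31 + 2 \cdot 11 \cdot 179\right) + 22\right)^{2} = \left(\left(31 + 3938\right) + 22\right)^{2} = \left(3969 + 22\right)^{2} = 3991^{2} = 15928081$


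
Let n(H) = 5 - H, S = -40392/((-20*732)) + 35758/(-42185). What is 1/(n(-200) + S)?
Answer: 1029314/212976769 ≈ 0.0048330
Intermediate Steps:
S = 1967399/1029314 (S = -40392/(-14640) + 35758*(-1/42185) = -40392*(-1/14640) - 35758/42185 = 1683/610 - 35758/42185 = 1967399/1029314 ≈ 1.9114)
1/(n(-200) + S) = 1/((5 - 1*(-200)) + 1967399/1029314) = 1/((5 + 200) + 1967399/1029314) = 1/(205 + 1967399/1029314) = 1/(212976769/1029314) = 1029314/212976769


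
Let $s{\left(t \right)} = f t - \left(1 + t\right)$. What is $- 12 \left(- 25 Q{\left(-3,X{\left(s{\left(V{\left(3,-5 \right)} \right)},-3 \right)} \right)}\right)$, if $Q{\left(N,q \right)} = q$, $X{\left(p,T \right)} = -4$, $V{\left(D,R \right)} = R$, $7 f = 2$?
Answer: $-1200$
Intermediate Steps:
$f = \frac{2}{7}$ ($f = \frac{1}{7} \cdot 2 = \frac{2}{7} \approx 0.28571$)
$s{\left(t \right)} = -1 - \frac{5 t}{7}$ ($s{\left(t \right)} = \frac{2 t}{7} - \left(1 + t\right) = -1 - \frac{5 t}{7}$)
$- 12 \left(- 25 Q{\left(-3,X{\left(s{\left(V{\left(3,-5 \right)} \right)},-3 \right)} \right)}\right) = - 12 \left(\left(-25\right) \left(-4\right)\right) = \left(-12\right) 100 = -1200$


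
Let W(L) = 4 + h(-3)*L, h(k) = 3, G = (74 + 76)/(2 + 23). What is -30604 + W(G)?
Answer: -30582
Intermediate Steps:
G = 6 (G = 150/25 = 150*(1/25) = 6)
W(L) = 4 + 3*L
-30604 + W(G) = -30604 + (4 + 3*6) = -30604 + (4 + 18) = -30604 + 22 = -30582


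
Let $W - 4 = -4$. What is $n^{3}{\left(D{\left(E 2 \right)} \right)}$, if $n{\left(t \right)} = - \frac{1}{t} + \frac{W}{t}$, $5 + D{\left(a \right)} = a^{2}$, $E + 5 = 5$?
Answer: $\frac{1}{125} \approx 0.008$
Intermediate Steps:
$E = 0$ ($E = -5 + 5 = 0$)
$W = 0$ ($W = 4 - 4 = 0$)
$D{\left(a \right)} = -5 + a^{2}$
$n{\left(t \right)} = - \frac{1}{t}$ ($n{\left(t \right)} = - \frac{1}{t} + \frac{0}{t} = - \frac{1}{t} + 0 = - \frac{1}{t}$)
$n^{3}{\left(D{\left(E 2 \right)} \right)} = \left(- \frac{1}{-5 + \left(0 \cdot 2\right)^{2}}\right)^{3} = \left(- \frac{1}{-5 + 0^{2}}\right)^{3} = \left(- \frac{1}{-5 + 0}\right)^{3} = \left(- \frac{1}{-5}\right)^{3} = \left(\left(-1\right) \left(- \frac{1}{5}\right)\right)^{3} = \left(\frac{1}{5}\right)^{3} = \frac{1}{125}$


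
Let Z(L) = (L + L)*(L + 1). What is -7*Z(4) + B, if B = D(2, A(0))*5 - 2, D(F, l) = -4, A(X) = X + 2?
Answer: -302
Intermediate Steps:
A(X) = 2 + X
Z(L) = 2*L*(1 + L) (Z(L) = (2*L)*(1 + L) = 2*L*(1 + L))
B = -22 (B = -4*5 - 2 = -20 - 2 = -22)
-7*Z(4) + B = -14*4*(1 + 4) - 22 = -14*4*5 - 22 = -7*40 - 22 = -280 - 22 = -302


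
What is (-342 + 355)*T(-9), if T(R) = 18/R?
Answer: -26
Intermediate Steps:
(-342 + 355)*T(-9) = (-342 + 355)*(18/(-9)) = 13*(18*(-⅑)) = 13*(-2) = -26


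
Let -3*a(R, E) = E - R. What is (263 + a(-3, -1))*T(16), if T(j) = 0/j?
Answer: 0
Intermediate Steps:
a(R, E) = -E/3 + R/3 (a(R, E) = -(E - R)/3 = -E/3 + R/3)
T(j) = 0
(263 + a(-3, -1))*T(16) = (263 + (-⅓*(-1) + (⅓)*(-3)))*0 = (263 + (⅓ - 1))*0 = (263 - ⅔)*0 = (787/3)*0 = 0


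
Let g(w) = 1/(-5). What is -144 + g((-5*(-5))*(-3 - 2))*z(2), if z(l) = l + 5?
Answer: -727/5 ≈ -145.40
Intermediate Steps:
g(w) = -1/5
z(l) = 5 + l
-144 + g((-5*(-5))*(-3 - 2))*z(2) = -144 - (5 + 2)/5 = -144 - 1/5*7 = -144 - 7/5 = -727/5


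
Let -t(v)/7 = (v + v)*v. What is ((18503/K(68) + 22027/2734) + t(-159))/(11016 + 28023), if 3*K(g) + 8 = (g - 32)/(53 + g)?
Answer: -460098801677/49737403716 ≈ -9.2506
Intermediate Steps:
K(g) = -8/3 + (-32 + g)/(3*(53 + g)) (K(g) = -8/3 + ((g - 32)/(53 + g))/3 = -8/3 + ((-32 + g)/(53 + g))/3 = -8/3 + (-32 + g)/(3*(53 + g)))
t(v) = -14*v² (t(v) = -7*(v + v)*v = -7*2*v*v = -14*v²)
((18503/K(68) + 22027/2734) + t(-159))/(11016 + 28023) = ((18503/(((-456 - 7*68)/(3*(53 + 68)))) + 22027/2734) - 14*(-159)²)/(11016 + 28023) = ((18503/(((⅓)*(-456 - 476)/121)) + 22027*(1/2734)) - 14*25281)/39039 = ((18503/(((⅓)*(1/121)*(-932))) + 22027/2734) - 353934)*(1/39039) = ((18503/(-932/363) + 22027/2734) - 353934)*(1/39039) = ((18503*(-363/932) + 22027/2734) - 353934)*(1/39039) = ((-6716589/932 + 22027/2734) - 353934)*(1/39039) = (-9171312581/1274044 - 353934)*(1/39039) = -460098801677/1274044*1/39039 = -460098801677/49737403716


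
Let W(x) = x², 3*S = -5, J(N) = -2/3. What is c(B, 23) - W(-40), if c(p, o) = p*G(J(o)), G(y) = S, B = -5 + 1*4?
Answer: -4795/3 ≈ -1598.3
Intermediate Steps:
J(N) = -⅔ (J(N) = -2*⅓ = -⅔)
S = -5/3 (S = (⅓)*(-5) = -5/3 ≈ -1.6667)
B = -1 (B = -5 + 4 = -1)
G(y) = -5/3
c(p, o) = -5*p/3 (c(p, o) = p*(-5/3) = -5*p/3)
c(B, 23) - W(-40) = -5/3*(-1) - 1*(-40)² = 5/3 - 1*1600 = 5/3 - 1600 = -4795/3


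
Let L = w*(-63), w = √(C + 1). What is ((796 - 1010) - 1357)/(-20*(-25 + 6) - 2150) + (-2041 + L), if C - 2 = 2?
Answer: -3610999/1770 - 63*√5 ≈ -2181.0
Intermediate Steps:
C = 4 (C = 2 + 2 = 4)
w = √5 (w = √(4 + 1) = √5 ≈ 2.2361)
L = -63*√5 (L = √5*(-63) = -63*√5 ≈ -140.87)
((796 - 1010) - 1357)/(-20*(-25 + 6) - 2150) + (-2041 + L) = ((796 - 1010) - 1357)/(-20*(-25 + 6) - 2150) + (-2041 - 63*√5) = (-214 - 1357)/(-20*(-19) - 2150) + (-2041 - 63*√5) = -1571/(380 - 2150) + (-2041 - 63*√5) = -1571/(-1770) + (-2041 - 63*√5) = -1571*(-1/1770) + (-2041 - 63*√5) = 1571/1770 + (-2041 - 63*√5) = -3610999/1770 - 63*√5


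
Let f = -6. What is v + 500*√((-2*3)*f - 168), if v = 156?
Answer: 156 + 1000*I*√33 ≈ 156.0 + 5744.6*I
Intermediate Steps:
v + 500*√((-2*3)*f - 168) = 156 + 500*√(-2*3*(-6) - 168) = 156 + 500*√(-6*(-6) - 168) = 156 + 500*√(36 - 168) = 156 + 500*√(-132) = 156 + 500*(2*I*√33) = 156 + 1000*I*√33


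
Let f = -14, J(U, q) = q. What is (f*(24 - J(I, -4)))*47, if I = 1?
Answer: -18424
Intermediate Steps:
(f*(24 - J(I, -4)))*47 = -14*(24 - 1*(-4))*47 = -14*(24 + 4)*47 = -14*28*47 = -392*47 = -18424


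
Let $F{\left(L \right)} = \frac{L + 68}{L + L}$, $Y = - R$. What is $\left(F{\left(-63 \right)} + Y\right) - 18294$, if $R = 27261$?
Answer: $- \frac{5739935}{126} \approx -45555.0$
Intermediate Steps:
$Y = -27261$ ($Y = \left(-1\right) 27261 = -27261$)
$F{\left(L \right)} = \frac{68 + L}{2 L}$
$\left(F{\left(-63 \right)} + Y\right) - 18294 = \left(\frac{68 - 63}{2 \left(-63\right)} - 27261\right) - 18294 = \left(\frac{1}{2} \left(- \frac{1}{63}\right) 5 - 27261\right) - 18294 = \left(- \frac{5}{126} - 27261\right) - 18294 = - \frac{3434891}{126} - 18294 = - \frac{5739935}{126}$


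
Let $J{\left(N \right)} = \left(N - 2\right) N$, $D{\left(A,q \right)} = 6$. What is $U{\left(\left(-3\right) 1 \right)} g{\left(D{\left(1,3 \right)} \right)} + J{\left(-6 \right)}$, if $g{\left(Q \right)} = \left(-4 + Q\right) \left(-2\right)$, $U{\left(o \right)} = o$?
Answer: $60$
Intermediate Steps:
$J{\left(N \right)} = N \left(-2 + N\right)$ ($J{\left(N \right)} = \left(-2 + N\right) N = N \left(-2 + N\right)$)
$g{\left(Q \right)} = 8 - 2 Q$
$U{\left(\left(-3\right) 1 \right)} g{\left(D{\left(1,3 \right)} \right)} + J{\left(-6 \right)} = \left(-3\right) 1 \left(8 - 12\right) - 6 \left(-2 - 6\right) = - 3 \left(8 - 12\right) - -48 = \left(-3\right) \left(-4\right) + 48 = 12 + 48 = 60$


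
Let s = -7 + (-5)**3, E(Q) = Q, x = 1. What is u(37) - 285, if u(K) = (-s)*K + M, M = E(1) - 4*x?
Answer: 4596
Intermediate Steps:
M = -3 (M = 1 - 4*1 = 1 - 4 = -3)
s = -132 (s = -7 - 125 = -132)
u(K) = -3 + 132*K (u(K) = (-1*(-132))*K - 3 = 132*K - 3 = -3 + 132*K)
u(37) - 285 = (-3 + 132*37) - 285 = (-3 + 4884) - 285 = 4881 - 285 = 4596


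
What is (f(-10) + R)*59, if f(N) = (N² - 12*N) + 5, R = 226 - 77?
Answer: 22066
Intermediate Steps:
R = 149
f(N) = 5 + N² - 12*N
(f(-10) + R)*59 = ((5 + (-10)² - 12*(-10)) + 149)*59 = ((5 + 100 + 120) + 149)*59 = (225 + 149)*59 = 374*59 = 22066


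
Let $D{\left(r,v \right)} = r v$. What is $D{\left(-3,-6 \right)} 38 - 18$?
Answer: $666$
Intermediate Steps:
$D{\left(-3,-6 \right)} 38 - 18 = \left(-3\right) \left(-6\right) 38 - 18 = 18 \cdot 38 - 18 = 684 - 18 = 666$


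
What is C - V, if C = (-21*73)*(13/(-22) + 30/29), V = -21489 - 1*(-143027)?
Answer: -77975083/638 ≈ -1.2222e+5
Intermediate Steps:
V = 121538 (V = -21489 + 143027 = 121538)
C = -433839/638 (C = -1533*(13*(-1/22) + 30*(1/29)) = -1533*(-13/22 + 30/29) = -1533*283/638 = -433839/638 ≈ -680.00)
C - V = -433839/638 - 1*121538 = -433839/638 - 121538 = -77975083/638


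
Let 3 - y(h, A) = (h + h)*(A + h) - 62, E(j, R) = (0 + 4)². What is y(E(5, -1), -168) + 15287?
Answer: 20216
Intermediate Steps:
E(j, R) = 16 (E(j, R) = 4² = 16)
y(h, A) = 65 - 2*h*(A + h) (y(h, A) = 3 - ((h + h)*(A + h) - 62) = 3 - ((2*h)*(A + h) - 62) = 3 - (2*h*(A + h) - 62) = 3 - (-62 + 2*h*(A + h)) = 3 + (62 - 2*h*(A + h)) = 65 - 2*h*(A + h))
y(E(5, -1), -168) + 15287 = (65 - 2*16² - 2*(-168)*16) + 15287 = (65 - 2*256 + 5376) + 15287 = (65 - 512 + 5376) + 15287 = 4929 + 15287 = 20216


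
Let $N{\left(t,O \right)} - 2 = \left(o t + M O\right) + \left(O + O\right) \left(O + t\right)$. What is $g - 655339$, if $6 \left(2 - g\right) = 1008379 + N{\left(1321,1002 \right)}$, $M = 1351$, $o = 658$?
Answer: $- \frac{11818615}{6} \approx -1.9698 \cdot 10^{6}$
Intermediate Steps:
$N{\left(t,O \right)} = 2 + 658 t + 1351 O + 2 O \left(O + t\right)$ ($N{\left(t,O \right)} = 2 + \left(\left(658 t + 1351 O\right) + \left(O + O\right) \left(O + t\right)\right) = 2 + \left(\left(658 t + 1351 O\right) + 2 O \left(O + t\right)\right) = 2 + \left(658 t + 1351 O + 2 O \left(O + t\right)\right) = 2 + 658 t + 1351 O + 2 O \left(O + t\right)$)
$g = - \frac{7886581}{6}$ ($g = 2 - \frac{1008379 + \left(2 + 2 \cdot 1002^{2} + 658 \cdot 1321 + 1351 \cdot 1002 + 2 \cdot 1002 \cdot 1321\right)}{6} = 2 - \frac{1008379 + \left(2 + 2 \cdot 1004004 + 869218 + 1353702 + 2647284\right)}{6} = 2 - \frac{1008379 + \left(2 + 2008008 + 869218 + 1353702 + 2647284\right)}{6} = 2 - \frac{1008379 + 6878214}{6} = 2 - \frac{7886593}{6} = - \frac{7886581}{6} \approx -1.3144 \cdot 10^{6}$)
$g - 655339 = - \frac{7886581}{6} - 655339 = - \frac{11818615}{6}$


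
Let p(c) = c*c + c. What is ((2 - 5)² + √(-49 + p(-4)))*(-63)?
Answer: -567 - 63*I*√37 ≈ -567.0 - 383.21*I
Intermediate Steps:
p(c) = c + c² (p(c) = c² + c = c + c²)
((2 - 5)² + √(-49 + p(-4)))*(-63) = ((2 - 5)² + √(-49 - 4*(1 - 4)))*(-63) = ((-3)² + √(-49 - 4*(-3)))*(-63) = (9 + √(-49 + 12))*(-63) = (9 + √(-37))*(-63) = (9 + I*√37)*(-63) = -567 - 63*I*√37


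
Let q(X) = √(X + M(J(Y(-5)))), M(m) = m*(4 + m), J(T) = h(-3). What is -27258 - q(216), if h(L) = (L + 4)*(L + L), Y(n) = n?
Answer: -27258 - 2*√57 ≈ -27273.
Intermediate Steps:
h(L) = 2*L*(4 + L) (h(L) = (4 + L)*(2*L) = 2*L*(4 + L))
J(T) = -6 (J(T) = 2*(-3)*(4 - 3) = 2*(-3)*1 = -6)
q(X) = √(12 + X) (q(X) = √(X - 6*(4 - 6)) = √(X - 6*(-2)) = √(X + 12) = √(12 + X))
-27258 - q(216) = -27258 - √(12 + 216) = -27258 - √228 = -27258 - 2*√57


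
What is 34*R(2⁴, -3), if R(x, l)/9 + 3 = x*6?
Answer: 28458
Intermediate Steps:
R(x, l) = -27 + 54*x (R(x, l) = -27 + 9*(x*6) = -27 + 9*(6*x) = -27 + 54*x)
34*R(2⁴, -3) = 34*(-27 + 54*2⁴) = 34*(-27 + 54*16) = 34*(-27 + 864) = 34*837 = 28458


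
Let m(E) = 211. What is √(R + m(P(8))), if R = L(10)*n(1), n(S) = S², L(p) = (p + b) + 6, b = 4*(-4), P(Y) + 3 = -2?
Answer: √211 ≈ 14.526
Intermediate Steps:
P(Y) = -5 (P(Y) = -3 - 2 = -5)
b = -16
L(p) = -10 + p (L(p) = (p - 16) + 6 = (-16 + p) + 6 = -10 + p)
R = 0 (R = (-10 + 10)*1² = 0*1 = 0)
√(R + m(P(8))) = √(0 + 211) = √211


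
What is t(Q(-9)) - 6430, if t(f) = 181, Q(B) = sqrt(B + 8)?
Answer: -6249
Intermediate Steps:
Q(B) = sqrt(8 + B)
t(Q(-9)) - 6430 = 181 - 6430 = -6249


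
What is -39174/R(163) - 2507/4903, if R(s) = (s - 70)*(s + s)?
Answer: -44679558/24774859 ≈ -1.8034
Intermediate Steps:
R(s) = 2*s*(-70 + s) (R(s) = (-70 + s)*(2*s) = 2*s*(-70 + s))
-39174/R(163) - 2507/4903 = -39174*1/(326*(-70 + 163)) - 2507/4903 = -39174/(2*163*93) - 2507*1/4903 = -39174/30318 - 2507/4903 = -39174*1/30318 - 2507/4903 = -6529/5053 - 2507/4903 = -44679558/24774859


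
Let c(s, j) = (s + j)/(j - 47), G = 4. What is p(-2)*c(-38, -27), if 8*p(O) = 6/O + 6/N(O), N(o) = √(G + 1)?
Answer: -195/592 + 39*√5/296 ≈ -0.034775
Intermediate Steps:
N(o) = √5 (N(o) = √(4 + 1) = √5)
c(s, j) = (j + s)/(-47 + j)
p(O) = 3/(4*O) + 3*√5/20 (p(O) = (6/O + 6/(√5))/8 = (6/O + 6*(√5/5))/8 = (6/O + 6*√5/5)/8 = 3/(4*O) + 3*√5/20)
p(-2)*c(-38, -27) = ((3/20)*(5 - 2*√5)/(-2))*((-27 - 38)/(-47 - 27)) = ((3/20)*(-½)*(5 - 2*√5))*(-65/(-74)) = (-3/8 + 3*√5/20)*(-1/74*(-65)) = (-3/8 + 3*√5/20)*(65/74) = -195/592 + 39*√5/296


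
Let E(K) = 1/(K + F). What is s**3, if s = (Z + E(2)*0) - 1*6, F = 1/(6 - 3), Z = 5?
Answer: -1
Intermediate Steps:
F = 1/3 ≈ 0.33333
E(K) = 1/(1/3 + K) (E(K) = 1/(K + 1/3) = 1/(1/3 + K))
s = -1 (s = (5 + (3/(1 + 3*2))*0) - 1*6 = (5 + (3/(1 + 6))*0) - 6 = (5 + (3/7)*0) - 6 = (5 + 0) - 6 = 5 - 6 = -1)
s**3 = (-1)**3 = -1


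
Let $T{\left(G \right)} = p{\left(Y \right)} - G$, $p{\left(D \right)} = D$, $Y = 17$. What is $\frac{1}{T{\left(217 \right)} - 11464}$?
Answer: $- \frac{1}{11664} \approx -8.5734 \cdot 10^{-5}$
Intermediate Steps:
$T{\left(G \right)} = 17 - G$
$\frac{1}{T{\left(217 \right)} - 11464} = \frac{1}{\left(17 - 217\right) - 11464} = \frac{1}{-200 - 11464} = \frac{1}{-11664} = - \frac{1}{11664}$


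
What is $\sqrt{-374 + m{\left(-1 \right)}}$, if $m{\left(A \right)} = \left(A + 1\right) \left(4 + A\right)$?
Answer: $i \sqrt{374} \approx 19.339 i$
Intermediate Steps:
$m{\left(A \right)} = \left(1 + A\right) \left(4 + A\right)$
$\sqrt{-374 + m{\left(-1 \right)}} = \sqrt{-374 + \left(4 + \left(-1\right)^{2} + 5 \left(-1\right)\right)} = \sqrt{-374 + \left(4 + 1 - 5\right)} = \sqrt{-374 + 0} = \sqrt{-374} = i \sqrt{374}$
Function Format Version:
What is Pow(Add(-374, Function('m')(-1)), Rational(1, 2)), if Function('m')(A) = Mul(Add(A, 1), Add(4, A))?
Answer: Mul(I, Pow(374, Rational(1, 2))) ≈ Mul(19.339, I)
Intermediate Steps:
Function('m')(A) = Mul(Add(1, A), Add(4, A))
Pow(Add(-374, Function('m')(-1)), Rational(1, 2)) = Pow(Add(-374, Add(4, Pow(-1, 2), Mul(5, -1))), Rational(1, 2)) = Pow(Add(-374, Add(4, 1, -5)), Rational(1, 2)) = Pow(Add(-374, 0), Rational(1, 2)) = Pow(-374, Rational(1, 2)) = Mul(I, Pow(374, Rational(1, 2)))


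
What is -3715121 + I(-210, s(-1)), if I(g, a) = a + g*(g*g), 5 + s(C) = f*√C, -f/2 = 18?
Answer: -12976126 - 36*I ≈ -1.2976e+7 - 36.0*I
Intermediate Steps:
f = -36 (f = -2*18 = -36)
s(C) = -5 - 36*√C
I(g, a) = a + g³ (I(g, a) = a + g*g² = a + g³)
-3715121 + I(-210, s(-1)) = -3715121 + ((-5 - 36*I) + (-210)³) = -3715121 + ((-5 - 36*I) - 9261000) = -3715121 + (-9261005 - 36*I) = -12976126 - 36*I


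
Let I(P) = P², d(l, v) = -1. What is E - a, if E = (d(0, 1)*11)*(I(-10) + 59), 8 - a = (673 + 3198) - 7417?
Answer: -5303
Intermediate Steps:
a = 3554 (a = 8 - ((673 + 3198) - 7417) = 8 - (3871 - 7417) = 8 - 1*(-3546) = 8 + 3546 = 3554)
E = -1749 (E = (-1*11)*((-10)² + 59) = -11*(100 + 59) = -11*159 = -1749)
E - a = -1749 - 1*3554 = -1749 - 3554 = -5303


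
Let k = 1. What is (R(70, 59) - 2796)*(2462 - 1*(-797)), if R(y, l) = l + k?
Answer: -8916624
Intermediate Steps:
R(y, l) = 1 + l (R(y, l) = l + 1 = 1 + l)
(R(70, 59) - 2796)*(2462 - 1*(-797)) = ((1 + 59) - 2796)*(2462 - 1*(-797)) = (60 - 2796)*(2462 + 797) = -2736*3259 = -8916624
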